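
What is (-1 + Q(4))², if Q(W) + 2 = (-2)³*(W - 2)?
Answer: 361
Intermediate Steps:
Q(W) = 14 - 8*W (Q(W) = -2 + (-2)³*(W - 2) = -2 - 8*(-2 + W) = -2 + (16 - 8*W) = 14 - 8*W)
(-1 + Q(4))² = (-1 + (14 - 8*4))² = (-1 + (14 - 32))² = (-1 - 18)² = (-19)² = 361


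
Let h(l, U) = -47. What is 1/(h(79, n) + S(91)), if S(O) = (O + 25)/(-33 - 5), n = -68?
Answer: -19/951 ≈ -0.019979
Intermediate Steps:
S(O) = -25/38 - O/38 (S(O) = (25 + O)/(-38) = (25 + O)*(-1/38) = -25/38 - O/38)
1/(h(79, n) + S(91)) = 1/(-47 + (-25/38 - 1/38*91)) = 1/(-47 + (-25/38 - 91/38)) = 1/(-47 - 58/19) = 1/(-951/19) = -19/951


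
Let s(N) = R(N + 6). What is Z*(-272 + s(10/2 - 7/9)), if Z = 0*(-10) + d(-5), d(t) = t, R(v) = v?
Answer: 11780/9 ≈ 1308.9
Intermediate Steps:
s(N) = 6 + N (s(N) = N + 6 = 6 + N)
Z = -5 (Z = 0*(-10) - 5 = 0 - 5 = -5)
Z*(-272 + s(10/2 - 7/9)) = -5*(-272 + (6 + (10/2 - 7/9))) = -5*(-272 + (6 + (10*(½) - 7*⅑))) = -5*(-272 + (6 + (5 - 7/9))) = -5*(-272 + (6 + 38/9)) = -5*(-272 + 92/9) = -5*(-2356/9) = 11780/9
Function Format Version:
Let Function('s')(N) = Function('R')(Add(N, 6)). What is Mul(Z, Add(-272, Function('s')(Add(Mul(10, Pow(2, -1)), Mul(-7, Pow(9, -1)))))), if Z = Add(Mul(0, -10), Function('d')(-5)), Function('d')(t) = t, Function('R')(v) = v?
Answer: Rational(11780, 9) ≈ 1308.9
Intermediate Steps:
Function('s')(N) = Add(6, N) (Function('s')(N) = Add(N, 6) = Add(6, N))
Z = -5 (Z = Add(Mul(0, -10), -5) = Add(0, -5) = -5)
Mul(Z, Add(-272, Function('s')(Add(Mul(10, Pow(2, -1)), Mul(-7, Pow(9, -1)))))) = Mul(-5, Add(-272, Add(6, Add(Mul(10, Pow(2, -1)), Mul(-7, Pow(9, -1)))))) = Mul(-5, Add(-272, Add(6, Add(Mul(10, Rational(1, 2)), Mul(-7, Rational(1, 9)))))) = Mul(-5, Add(-272, Add(6, Add(5, Rational(-7, 9))))) = Mul(-5, Add(-272, Add(6, Rational(38, 9)))) = Mul(-5, Add(-272, Rational(92, 9))) = Mul(-5, Rational(-2356, 9)) = Rational(11780, 9)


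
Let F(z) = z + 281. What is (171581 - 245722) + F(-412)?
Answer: -74272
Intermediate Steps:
F(z) = 281 + z
(171581 - 245722) + F(-412) = (171581 - 245722) + (281 - 412) = -74141 - 131 = -74272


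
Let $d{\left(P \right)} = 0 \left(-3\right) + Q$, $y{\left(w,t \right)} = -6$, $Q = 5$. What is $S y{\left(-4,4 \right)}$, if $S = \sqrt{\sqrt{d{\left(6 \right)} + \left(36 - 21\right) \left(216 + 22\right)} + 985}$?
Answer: $- 6 \sqrt{985 + 5 \sqrt{143}} \approx -193.94$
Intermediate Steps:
$d{\left(P \right)} = 5$ ($d{\left(P \right)} = 0 \left(-3\right) + 5 = 0 + 5 = 5$)
$S = \sqrt{985 + 5 \sqrt{143}}$ ($S = \sqrt{\sqrt{5 + \left(36 - 21\right) \left(216 + 22\right)} + 985} = \sqrt{\sqrt{5 + 15 \cdot 238} + 985} = \sqrt{\sqrt{5 + 3570} + 985} = \sqrt{\sqrt{3575} + 985} = \sqrt{5 \sqrt{143} + 985} = \sqrt{985 + 5 \sqrt{143}} \approx 32.323$)
$S y{\left(-4,4 \right)} = \sqrt{985 + 5 \sqrt{143}} \left(-6\right) = - 6 \sqrt{985 + 5 \sqrt{143}}$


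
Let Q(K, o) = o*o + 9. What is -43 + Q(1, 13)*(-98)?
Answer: -17487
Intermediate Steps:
Q(K, o) = 9 + o**2 (Q(K, o) = o**2 + 9 = 9 + o**2)
-43 + Q(1, 13)*(-98) = -43 + (9 + 13**2)*(-98) = -43 + (9 + 169)*(-98) = -43 + 178*(-98) = -43 - 17444 = -17487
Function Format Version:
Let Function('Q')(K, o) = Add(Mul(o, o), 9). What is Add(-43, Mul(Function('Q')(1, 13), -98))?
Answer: -17487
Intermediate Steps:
Function('Q')(K, o) = Add(9, Pow(o, 2)) (Function('Q')(K, o) = Add(Pow(o, 2), 9) = Add(9, Pow(o, 2)))
Add(-43, Mul(Function('Q')(1, 13), -98)) = Add(-43, Mul(Add(9, Pow(13, 2)), -98)) = Add(-43, Mul(Add(9, 169), -98)) = Add(-43, Mul(178, -98)) = Add(-43, -17444) = -17487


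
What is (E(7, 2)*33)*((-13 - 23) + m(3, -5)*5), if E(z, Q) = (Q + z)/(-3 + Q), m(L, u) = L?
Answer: 6237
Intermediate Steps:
E(z, Q) = (Q + z)/(-3 + Q)
(E(7, 2)*33)*((-13 - 23) + m(3, -5)*5) = (((2 + 7)/(-3 + 2))*33)*((-13 - 23) + 3*5) = ((9/(-1))*33)*(-36 + 15) = (-1*9*33)*(-21) = -9*33*(-21) = -297*(-21) = 6237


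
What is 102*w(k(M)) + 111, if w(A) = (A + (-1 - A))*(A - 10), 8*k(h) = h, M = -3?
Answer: 4677/4 ≈ 1169.3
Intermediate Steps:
k(h) = h/8
w(A) = 10 - A (w(A) = -(-10 + A) = 10 - A)
102*w(k(M)) + 111 = 102*(10 - (-3)/8) + 111 = 102*(10 - 1*(-3/8)) + 111 = 102*(10 + 3/8) + 111 = 102*(83/8) + 111 = 4233/4 + 111 = 4677/4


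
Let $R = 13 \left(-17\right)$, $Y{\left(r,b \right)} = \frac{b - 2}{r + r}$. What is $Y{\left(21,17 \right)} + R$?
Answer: $- \frac{3089}{14} \approx -220.64$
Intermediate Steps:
$Y{\left(r,b \right)} = \frac{-2 + b}{2 r}$
$R = -221$
$Y{\left(21,17 \right)} + R = \frac{-2 + 17}{2 \cdot 21} - 221 = \frac{1}{2} \cdot \frac{1}{21} \cdot 15 - 221 = \frac{5}{14} - 221 = - \frac{3089}{14}$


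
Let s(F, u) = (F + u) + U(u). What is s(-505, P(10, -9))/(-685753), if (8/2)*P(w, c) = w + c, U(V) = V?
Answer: 1009/1371506 ≈ 0.00073569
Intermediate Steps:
P(w, c) = c/4 + w/4 (P(w, c) = (w + c)/4 = (c + w)/4 = c/4 + w/4)
s(F, u) = F + 2*u (s(F, u) = (F + u) + u = F + 2*u)
s(-505, P(10, -9))/(-685753) = (-505 + 2*((¼)*(-9) + (¼)*10))/(-685753) = (-505 + 2*(-9/4 + 5/2))*(-1/685753) = (-505 + 2*(¼))*(-1/685753) = (-505 + ½)*(-1/685753) = -1009/2*(-1/685753) = 1009/1371506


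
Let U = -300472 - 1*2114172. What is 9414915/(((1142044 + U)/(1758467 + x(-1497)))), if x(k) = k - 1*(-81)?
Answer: -1102832387711/84840 ≈ -1.2999e+7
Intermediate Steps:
U = -2414644 (U = -300472 - 2114172 = -2414644)
x(k) = 81 + k (x(k) = k + 81 = 81 + k)
9414915/(((1142044 + U)/(1758467 + x(-1497)))) = 9414915/(((1142044 - 2414644)/(1758467 + (81 - 1497)))) = 9414915/((-1272600/(1758467 - 1416))) = 9414915/((-1272600/1757051)) = 9414915/((-1272600*1/1757051)) = 9414915/(-1272600/1757051) = 9414915*(-1757051/1272600) = -1102832387711/84840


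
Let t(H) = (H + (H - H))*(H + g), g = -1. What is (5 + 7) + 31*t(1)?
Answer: 12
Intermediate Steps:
t(H) = H*(-1 + H) (t(H) = (H + (H - H))*(H - 1) = (H + 0)*(-1 + H) = H*(-1 + H))
(5 + 7) + 31*t(1) = (5 + 7) + 31*(1*(-1 + 1)) = 12 + 31*(1*0) = 12 + 31*0 = 12 + 0 = 12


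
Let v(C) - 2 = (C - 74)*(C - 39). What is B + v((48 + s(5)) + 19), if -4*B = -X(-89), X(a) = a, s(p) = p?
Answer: -345/4 ≈ -86.250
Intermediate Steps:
v(C) = 2 + (-74 + C)*(-39 + C) (v(C) = 2 + (C - 74)*(C - 39) = 2 + (-74 + C)*(-39 + C))
B = -89/4 (B = -(-1)*(-89)/4 = -1/4*89 = -89/4 ≈ -22.250)
B + v((48 + s(5)) + 19) = -89/4 + (2888 + ((48 + 5) + 19)**2 - 113*((48 + 5) + 19)) = -89/4 + (2888 + (53 + 19)**2 - 113*(53 + 19)) = -89/4 + (2888 + 72**2 - 113*72) = -89/4 + (2888 + 5184 - 8136) = -89/4 - 64 = -345/4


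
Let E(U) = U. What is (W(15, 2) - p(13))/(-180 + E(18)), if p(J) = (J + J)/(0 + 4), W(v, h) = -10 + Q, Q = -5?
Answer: 43/324 ≈ 0.13272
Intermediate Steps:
W(v, h) = -15 (W(v, h) = -10 - 5 = -15)
p(J) = J/2 (p(J) = (2*J)/4 = (2*J)*(¼) = J/2)
(W(15, 2) - p(13))/(-180 + E(18)) = (-15 - 13/2)/(-180 + 18) = (-15 - 1*13/2)/(-162) = (-15 - 13/2)*(-1/162) = -43/2*(-1/162) = 43/324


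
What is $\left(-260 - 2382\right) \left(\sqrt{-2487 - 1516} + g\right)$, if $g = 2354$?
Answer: $-6219268 - 2642 i \sqrt{4003} \approx -6.2193 \cdot 10^{6} - 1.6716 \cdot 10^{5} i$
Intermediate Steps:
$\left(-260 - 2382\right) \left(\sqrt{-2487 - 1516} + g\right) = \left(-260 - 2382\right) \left(\sqrt{-2487 - 1516} + 2354\right) = - 2642 \left(\sqrt{-4003} + 2354\right) = - 2642 \left(i \sqrt{4003} + 2354\right) = - 2642 \left(2354 + i \sqrt{4003}\right) = -6219268 - 2642 i \sqrt{4003}$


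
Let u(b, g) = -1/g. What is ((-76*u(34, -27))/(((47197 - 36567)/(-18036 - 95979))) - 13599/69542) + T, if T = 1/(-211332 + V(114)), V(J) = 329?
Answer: 4210832292296375/140382050178942 ≈ 29.996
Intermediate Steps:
T = -1/211003 (T = 1/(-211332 + 329) = 1/(-211003) = -1/211003 ≈ -4.7393e-6)
((-76*u(34, -27))/(((47197 - 36567)/(-18036 - 95979))) - 13599/69542) + T = ((-(-76)/(-27))/(((47197 - 36567)/(-18036 - 95979))) - 13599/69542) - 1/211003 = ((-(-76)*(-1)/27)/((10630/(-114015))) - 13599*1/69542) - 1/211003 = ((-76*1/27)/((10630*(-1/114015))) - 13599/69542) - 1/211003 = (-76/(27*(-2126/22803)) - 13599/69542) - 1/211003 = (-76/27*(-22803/2126) - 13599/69542) - 1/211003 = (288838/9567 - 13599/69542) - 1/211003 = 19956270563/665308314 - 1/211003 = 4210832292296375/140382050178942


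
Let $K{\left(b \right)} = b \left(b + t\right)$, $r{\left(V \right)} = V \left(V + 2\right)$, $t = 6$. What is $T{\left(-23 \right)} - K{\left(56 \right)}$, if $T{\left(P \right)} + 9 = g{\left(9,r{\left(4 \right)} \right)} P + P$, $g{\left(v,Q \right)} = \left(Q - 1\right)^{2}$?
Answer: $-15671$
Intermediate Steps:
$r{\left(V \right)} = V \left(2 + V\right)$
$K{\left(b \right)} = b \left(6 + b\right)$ ($K{\left(b \right)} = b \left(b + 6\right) = b \left(6 + b\right)$)
$g{\left(v,Q \right)} = \left(-1 + Q\right)^{2}$
$T{\left(P \right)} = -9 + 530 P$ ($T{\left(P \right)} = -9 + \left(\left(-1 + 4 \left(2 + 4\right)\right)^{2} P + P\right) = -9 + \left(\left(-1 + 4 \cdot 6\right)^{2} P + P\right) = -9 + \left(\left(-1 + 24\right)^{2} P + P\right) = -9 + \left(23^{2} P + P\right) = -9 + \left(529 P + P\right) = -9 + 530 P$)
$T{\left(-23 \right)} - K{\left(56 \right)} = \left(-9 + 530 \left(-23\right)\right) - 56 \left(6 + 56\right) = \left(-9 - 12190\right) - 56 \cdot 62 = -12199 - 3472 = -15671$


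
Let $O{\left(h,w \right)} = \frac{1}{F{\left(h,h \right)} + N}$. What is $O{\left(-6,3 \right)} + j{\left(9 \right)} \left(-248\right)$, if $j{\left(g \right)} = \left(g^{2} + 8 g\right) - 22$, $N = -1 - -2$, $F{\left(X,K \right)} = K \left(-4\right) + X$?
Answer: $- \frac{617271}{19} \approx -32488.0$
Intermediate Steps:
$F{\left(X,K \right)} = X - 4 K$ ($F{\left(X,K \right)} = - 4 K + X = X - 4 K$)
$N = 1$ ($N = -1 + 2 = 1$)
$j{\left(g \right)} = -22 + g^{2} + 8 g$
$O{\left(h,w \right)} = \frac{1}{1 - 3 h}$ ($O{\left(h,w \right)} = \frac{1}{\left(h - 4 h\right) + 1} = \frac{1}{- 3 h + 1} = \frac{1}{1 - 3 h}$)
$O{\left(-6,3 \right)} + j{\left(9 \right)} \left(-248\right) = \frac{1}{1 - -18} + \left(-22 + 9^{2} + 8 \cdot 9\right) \left(-248\right) = \frac{1}{1 + 18} + \left(-22 + 81 + 72\right) \left(-248\right) = \frac{1}{19} + 131 \left(-248\right) = \frac{1}{19} - 32488 = - \frac{617271}{19}$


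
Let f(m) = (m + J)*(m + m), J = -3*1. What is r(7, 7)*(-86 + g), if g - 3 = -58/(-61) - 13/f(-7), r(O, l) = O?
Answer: -701493/1220 ≈ -574.99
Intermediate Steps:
J = -3
f(m) = 2*m*(-3 + m) (f(m) = (m - 3)*(m + m) = (-3 + m)*(2*m) = 2*m*(-3 + m))
g = 32947/8540 (g = 3 + (-58/(-61) - 13*(-1/(14*(-3 - 7)))) = 3 + (-58*(-1/61) - 13/(2*(-7)*(-10))) = 3 + (58/61 - 13/140) = 3 + 7327/8540 = 32947/8540 ≈ 3.8580)
r(7, 7)*(-86 + g) = 7*(-86 + 32947/8540) = 7*(-701493/8540) = -701493/1220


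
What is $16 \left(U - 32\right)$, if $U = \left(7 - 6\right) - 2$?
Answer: $-528$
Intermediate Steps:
$U = -1$ ($U = 1 - 2 = -1$)
$16 \left(U - 32\right) = 16 \left(-1 - 32\right) = 16 \left(-33\right) = -528$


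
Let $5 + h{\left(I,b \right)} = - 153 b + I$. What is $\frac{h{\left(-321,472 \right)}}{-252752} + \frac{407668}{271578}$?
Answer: $\frac{30684928403}{17160470664} \approx 1.7881$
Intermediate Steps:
$h{\left(I,b \right)} = -5 + I - 153 b$ ($h{\left(I,b \right)} = -5 + \left(- 153 b + I\right) = -5 + \left(I - 153 b\right) = -5 + I - 153 b$)
$\frac{h{\left(-321,472 \right)}}{-252752} + \frac{407668}{271578} = \frac{-5 - 321 - 72216}{-252752} + \frac{407668}{271578} = \left(-5 - 321 - 72216\right) \left(- \frac{1}{252752}\right) + 407668 \cdot \frac{1}{271578} = \left(-72542\right) \left(- \frac{1}{252752}\right) + \frac{203834}{135789} = \frac{36271}{126376} + \frac{203834}{135789} = \frac{30684928403}{17160470664}$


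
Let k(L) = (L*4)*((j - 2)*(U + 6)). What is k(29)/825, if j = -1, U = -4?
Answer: -232/275 ≈ -0.84364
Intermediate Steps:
k(L) = -24*L (k(L) = (L*4)*((-1 - 2)*(-4 + 6)) = (4*L)*(-3*2) = (4*L)*(-6) = -24*L)
k(29)/825 = -24*29/825 = -696*1/825 = -232/275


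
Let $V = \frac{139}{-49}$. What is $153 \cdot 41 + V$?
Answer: $\frac{307238}{49} \approx 6270.2$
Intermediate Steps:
$V = - \frac{139}{49}$ ($V = 139 \left(- \frac{1}{49}\right) = - \frac{139}{49} \approx -2.8367$)
$153 \cdot 41 + V = 153 \cdot 41 - \frac{139}{49} = 6273 - \frac{139}{49} = \frac{307238}{49}$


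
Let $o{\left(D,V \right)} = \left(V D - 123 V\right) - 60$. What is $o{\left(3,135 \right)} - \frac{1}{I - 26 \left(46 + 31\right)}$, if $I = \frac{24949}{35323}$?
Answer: $- \frac{1149446957897}{70691697} \approx -16260.0$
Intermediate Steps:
$I = \frac{24949}{35323}$ ($I = 24949 \cdot \frac{1}{35323} = \frac{24949}{35323} \approx 0.70631$)
$o{\left(D,V \right)} = -60 - 123 V + D V$ ($o{\left(D,V \right)} = \left(D V - 123 V\right) - 60 = \left(- 123 V + D V\right) - 60 = -60 - 123 V + D V$)
$o{\left(3,135 \right)} - \frac{1}{I - 26 \left(46 + 31\right)} = \left(-60 - 16605 + 3 \cdot 135\right) - \frac{1}{\frac{24949}{35323} - 26 \left(46 + 31\right)} = \left(-60 - 16605 + 405\right) - \frac{1}{\frac{24949}{35323} - 26 \cdot 77} = -16260 - \frac{1}{\frac{24949}{35323} - 2002} = -16260 - \frac{1}{- \frac{70691697}{35323}} = -16260 - - \frac{35323}{70691697} = -16260 + \frac{35323}{70691697} = - \frac{1149446957897}{70691697}$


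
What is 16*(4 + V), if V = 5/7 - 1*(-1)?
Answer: 640/7 ≈ 91.429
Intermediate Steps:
V = 12/7 (V = 5*(1/7) + 1 = 5/7 + 1 = 12/7 ≈ 1.7143)
16*(4 + V) = 16*(4 + 12/7) = 16*(40/7) = 640/7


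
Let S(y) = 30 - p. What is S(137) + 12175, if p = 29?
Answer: 12176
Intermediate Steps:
S(y) = 1 (S(y) = 30 - 1*29 = 30 - 29 = 1)
S(137) + 12175 = 1 + 12175 = 12176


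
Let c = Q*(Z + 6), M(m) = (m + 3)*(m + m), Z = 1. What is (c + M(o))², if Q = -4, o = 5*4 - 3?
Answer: 425104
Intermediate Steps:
o = 17 (o = 20 - 3 = 17)
M(m) = 2*m*(3 + m) (M(m) = (3 + m)*(2*m) = 2*m*(3 + m))
c = -28 (c = -4*(1 + 6) = -4*7 = -28)
(c + M(o))² = (-28 + 2*17*(3 + 17))² = (-28 + 2*17*20)² = (-28 + 680)² = 652² = 425104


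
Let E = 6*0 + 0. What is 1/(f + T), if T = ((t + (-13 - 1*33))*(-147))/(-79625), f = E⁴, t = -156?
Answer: -1625/606 ≈ -2.6815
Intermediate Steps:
E = 0 (E = 0 + 0 = 0)
f = 0 (f = 0⁴ = 0)
T = -606/1625 (T = ((-156 + (-13 - 1*33))*(-147))/(-79625) = ((-156 + (-13 - 33))*(-147))*(-1/79625) = ((-156 - 46)*(-147))*(-1/79625) = -202*(-147)*(-1/79625) = 29694*(-1/79625) = -606/1625 ≈ -0.37292)
1/(f + T) = 1/(0 - 606/1625) = 1/(-606/1625) = -1625/606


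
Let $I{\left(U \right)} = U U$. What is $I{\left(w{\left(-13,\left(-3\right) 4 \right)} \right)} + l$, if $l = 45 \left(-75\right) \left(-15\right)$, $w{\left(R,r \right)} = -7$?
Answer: $50674$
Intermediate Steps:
$l = 50625$ ($l = \left(-3375\right) \left(-15\right) = 50625$)
$I{\left(U \right)} = U^{2}$
$I{\left(w{\left(-13,\left(-3\right) 4 \right)} \right)} + l = \left(-7\right)^{2} + 50625 = 49 + 50625 = 50674$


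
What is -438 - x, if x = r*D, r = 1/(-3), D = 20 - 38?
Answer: -444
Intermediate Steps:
D = -18
r = -⅓ (r = 1*(-⅓) = -⅓ ≈ -0.33333)
x = 6 (x = -⅓*(-18) = 6)
-438 - x = -438 - 1*6 = -438 - 6 = -444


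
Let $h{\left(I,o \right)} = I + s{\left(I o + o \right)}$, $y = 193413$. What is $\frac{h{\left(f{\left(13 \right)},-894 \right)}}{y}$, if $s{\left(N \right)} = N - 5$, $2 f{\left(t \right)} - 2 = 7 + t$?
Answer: $- \frac{3574}{64471} \approx -0.055436$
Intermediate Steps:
$f{\left(t \right)} = \frac{9}{2} + \frac{t}{2}$ ($f{\left(t \right)} = 1 + \frac{7 + t}{2} = 1 + \left(\frac{7}{2} + \frac{t}{2}\right) = \frac{9}{2} + \frac{t}{2}$)
$s{\left(N \right)} = -5 + N$
$h{\left(I,o \right)} = -5 + I + o + I o$ ($h{\left(I,o \right)} = I - \left(5 - o - I o\right) = I + \left(-5 + o + I o\right) = -5 + I + o + I o$)
$\frac{h{\left(f{\left(13 \right)},-894 \right)}}{y} = \frac{-5 + \left(\frac{9}{2} + \frac{1}{2} \cdot 13\right) - 894 \left(1 + \left(\frac{9}{2} + \frac{1}{2} \cdot 13\right)\right)}{193413} = \left(-5 + \left(\frac{9}{2} + \frac{13}{2}\right) - 894 \left(1 + \left(\frac{9}{2} + \frac{13}{2}\right)\right)\right) \frac{1}{193413} = \left(-5 + 11 - 894 \left(1 + 11\right)\right) \frac{1}{193413} = \left(-5 + 11 - 10728\right) \frac{1}{193413} = \left(-10722\right) \frac{1}{193413} = - \frac{3574}{64471}$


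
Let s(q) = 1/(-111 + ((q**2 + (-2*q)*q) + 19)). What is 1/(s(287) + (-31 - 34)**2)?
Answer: 82461/348397724 ≈ 0.00023669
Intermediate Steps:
s(q) = 1/(-92 - q**2) (s(q) = 1/(-111 + ((q**2 - 2*q**2) + 19)) = 1/(-111 + (-q**2 + 19)) = 1/(-111 + (19 - q**2)) = 1/(-92 - q**2))
1/(s(287) + (-31 - 34)**2) = 1/(-1/(92 + 287**2) + (-31 - 34)**2) = 1/(-1/(92 + 82369) + (-65)**2) = 1/(-1/82461 + 4225) = 1/(348397724/82461) = 82461/348397724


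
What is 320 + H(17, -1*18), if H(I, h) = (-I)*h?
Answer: 626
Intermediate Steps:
H(I, h) = -I*h
320 + H(17, -1*18) = 320 - 1*17*(-1*18) = 320 - 1*17*(-18) = 320 + 306 = 626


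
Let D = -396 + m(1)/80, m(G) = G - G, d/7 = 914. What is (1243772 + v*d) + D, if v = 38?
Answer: 1486500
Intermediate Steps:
d = 6398 (d = 7*914 = 6398)
m(G) = 0
D = -396 (D = -396 + 0/80 = -396 + (1/80)*0 = -396 + 0 = -396)
(1243772 + v*d) + D = (1243772 + 38*6398) - 396 = (1243772 + 243124) - 396 = 1486896 - 396 = 1486500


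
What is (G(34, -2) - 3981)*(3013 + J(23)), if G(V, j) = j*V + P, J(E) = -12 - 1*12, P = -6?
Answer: -12120395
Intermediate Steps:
J(E) = -24 (J(E) = -12 - 12 = -24)
G(V, j) = -6 + V*j (G(V, j) = j*V - 6 = V*j - 6 = -6 + V*j)
(G(34, -2) - 3981)*(3013 + J(23)) = ((-6 + 34*(-2)) - 3981)*(3013 - 24) = ((-6 - 68) - 3981)*2989 = (-74 - 3981)*2989 = -4055*2989 = -12120395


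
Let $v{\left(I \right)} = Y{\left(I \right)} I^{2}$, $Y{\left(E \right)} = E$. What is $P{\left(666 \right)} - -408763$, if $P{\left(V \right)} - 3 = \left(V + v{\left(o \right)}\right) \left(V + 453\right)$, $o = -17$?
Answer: $-4343627$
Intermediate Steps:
$v{\left(I \right)} = I^{3}$ ($v{\left(I \right)} = I I^{2} = I^{3}$)
$P{\left(V \right)} = 3 + \left(-4913 + V\right) \left(453 + V\right)$ ($P{\left(V \right)} = 3 + \left(V + \left(-17\right)^{3}\right) \left(V + 453\right) = 3 + \left(V - 4913\right) \left(453 + V\right) = 3 + \left(-4913 + V\right) \left(453 + V\right)$)
$P{\left(666 \right)} - -408763 = \left(-2225586 + 666^{2} - 2970360\right) - -408763 = \left(-2225586 + 443556 - 2970360\right) + 408763 = -4752390 + 408763 = -4343627$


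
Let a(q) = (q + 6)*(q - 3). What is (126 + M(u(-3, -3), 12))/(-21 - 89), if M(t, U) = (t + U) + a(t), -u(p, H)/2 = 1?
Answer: -58/55 ≈ -1.0545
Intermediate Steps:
u(p, H) = -2 (u(p, H) = -2*1 = -2)
a(q) = (-3 + q)*(6 + q) (a(q) = (6 + q)*(-3 + q) = (-3 + q)*(6 + q))
M(t, U) = -18 + U + t² + 4*t (M(t, U) = (t + U) + (-18 + t² + 3*t) = (U + t) + (-18 + t² + 3*t) = -18 + U + t² + 4*t)
(126 + M(u(-3, -3), 12))/(-21 - 89) = (126 + (-18 + 12 + (-2)² + 4*(-2)))/(-21 - 89) = (126 + (-18 + 12 + 4 - 8))/(-110) = -(126 - 10)/110 = -1/110*116 = -58/55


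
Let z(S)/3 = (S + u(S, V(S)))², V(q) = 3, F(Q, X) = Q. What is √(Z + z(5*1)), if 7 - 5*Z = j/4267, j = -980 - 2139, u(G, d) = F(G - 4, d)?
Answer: 4*√3116467455/21335 ≈ 10.466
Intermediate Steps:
u(G, d) = -4 + G (u(G, d) = G - 4 = -4 + G)
j = -3119
z(S) = 3*(-4 + 2*S)² (z(S) = 3*(S + (-4 + S))² = 3*(-4 + 2*S)²)
Z = 32988/21335 (Z = 7/5 - (-3119)/(5*4267) = 7/5 - ⅕*(-3119/4267) = 7/5 + 3119/21335 = 32988/21335 ≈ 1.5462)
√(Z + z(5*1)) = √(32988/21335 + 12*(-2 + 5*1)²) = √(32988/21335 + 12*(-2 + 5)²) = √(32988/21335 + 12*3²) = √(32988/21335 + 12*9) = √(32988/21335 + 108) = √(2337168/21335) = 4*√3116467455/21335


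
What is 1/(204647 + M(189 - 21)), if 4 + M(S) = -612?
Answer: 1/204031 ≈ 4.9012e-6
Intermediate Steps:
M(S) = -616 (M(S) = -4 - 612 = -616)
1/(204647 + M(189 - 21)) = 1/(204647 - 616) = 1/204031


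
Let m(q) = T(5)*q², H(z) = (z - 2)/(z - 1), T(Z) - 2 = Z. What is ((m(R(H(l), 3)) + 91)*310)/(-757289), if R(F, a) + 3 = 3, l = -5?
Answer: -2170/58253 ≈ -0.037251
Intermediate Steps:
T(Z) = 2 + Z
H(z) = (-2 + z)/(-1 + z)
R(F, a) = 0 (R(F, a) = -3 + 3 = 0)
m(q) = 7*q² (m(q) = (2 + 5)*q² = 7*q²)
((m(R(H(l), 3)) + 91)*310)/(-757289) = ((7*0² + 91)*310)/(-757289) = ((7*0 + 91)*310)*(-1/757289) = ((0 + 91)*310)*(-1/757289) = (91*310)*(-1/757289) = 28210*(-1/757289) = -2170/58253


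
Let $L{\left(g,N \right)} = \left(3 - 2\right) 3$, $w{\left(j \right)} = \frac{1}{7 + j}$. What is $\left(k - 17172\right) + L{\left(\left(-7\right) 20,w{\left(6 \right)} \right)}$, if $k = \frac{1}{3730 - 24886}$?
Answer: $- \frac{363227365}{21156} \approx -17169.0$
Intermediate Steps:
$k = - \frac{1}{21156}$ ($k = \frac{1}{-21156} = - \frac{1}{21156} \approx -4.7268 \cdot 10^{-5}$)
$L{\left(g,N \right)} = 3$ ($L{\left(g,N \right)} = 1 \cdot 3 = 3$)
$\left(k - 17172\right) + L{\left(\left(-7\right) 20,w{\left(6 \right)} \right)} = \left(- \frac{1}{21156} - 17172\right) + 3 = - \frac{363290833}{21156} + 3 = - \frac{363227365}{21156}$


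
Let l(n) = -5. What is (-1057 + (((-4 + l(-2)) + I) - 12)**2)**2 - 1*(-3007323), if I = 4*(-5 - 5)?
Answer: 10104219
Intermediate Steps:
I = -40 (I = 4*(-10) = -40)
(-1057 + (((-4 + l(-2)) + I) - 12)**2)**2 - 1*(-3007323) = (-1057 + (((-4 - 5) - 40) - 12)**2)**2 - 1*(-3007323) = (-1057 + ((-9 - 40) - 12)**2)**2 + 3007323 = (-1057 + (-49 - 12)**2)**2 + 3007323 = (-1057 + (-61)**2)**2 + 3007323 = (-1057 + 3721)**2 + 3007323 = 2664**2 + 3007323 = 7096896 + 3007323 = 10104219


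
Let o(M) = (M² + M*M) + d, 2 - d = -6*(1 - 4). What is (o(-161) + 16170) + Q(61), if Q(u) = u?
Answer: 68057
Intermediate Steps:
d = -16 (d = 2 - (-6)*(1 - 4) = 2 - (-6)*(-3) = 2 - 1*18 = 2 - 18 = -16)
o(M) = -16 + 2*M² (o(M) = (M² + M*M) - 16 = (M² + M²) - 16 = 2*M² - 16 = -16 + 2*M²)
(o(-161) + 16170) + Q(61) = ((-16 + 2*(-161)²) + 16170) + 61 = ((-16 + 2*25921) + 16170) + 61 = ((-16 + 51842) + 16170) + 61 = (51826 + 16170) + 61 = 67996 + 61 = 68057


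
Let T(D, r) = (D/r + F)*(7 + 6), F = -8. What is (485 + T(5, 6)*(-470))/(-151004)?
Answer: -33205/113253 ≈ -0.29319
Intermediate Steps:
T(D, r) = -104 + 13*D/r (T(D, r) = (D/r - 8)*(7 + 6) = (-8 + D/r)*13 = -104 + 13*D/r)
(485 + T(5, 6)*(-470))/(-151004) = (485 + (-104 + 13*5/6)*(-470))/(-151004) = (485 + (-104 + 13*5*(⅙))*(-470))*(-1/151004) = (485 + (-104 + 65/6)*(-470))*(-1/151004) = (485 - 559/6*(-470))*(-1/151004) = (485 + 131365/3)*(-1/151004) = (132820/3)*(-1/151004) = -33205/113253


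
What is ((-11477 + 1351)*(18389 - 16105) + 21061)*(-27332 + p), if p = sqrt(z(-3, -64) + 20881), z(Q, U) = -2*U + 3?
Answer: 631552953036 - 46213446*sqrt(5253) ≈ 6.2820e+11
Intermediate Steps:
z(Q, U) = 3 - 2*U
p = 2*sqrt(5253) (p = sqrt((3 - 2*(-64)) + 20881) = sqrt((3 + 128) + 20881) = sqrt(131 + 20881) = sqrt(21012) = 2*sqrt(5253) ≈ 144.96)
((-11477 + 1351)*(18389 - 16105) + 21061)*(-27332 + p) = ((-11477 + 1351)*(18389 - 16105) + 21061)*(-27332 + 2*sqrt(5253)) = (-10126*2284 + 21061)*(-27332 + 2*sqrt(5253)) = (-23127784 + 21061)*(-27332 + 2*sqrt(5253)) = -23106723*(-27332 + 2*sqrt(5253)) = 631552953036 - 46213446*sqrt(5253)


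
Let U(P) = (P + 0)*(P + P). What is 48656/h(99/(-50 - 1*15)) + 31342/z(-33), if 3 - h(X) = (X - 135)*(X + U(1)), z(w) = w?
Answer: -248377022/1055153 ≈ -235.39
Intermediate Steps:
U(P) = 2*P² (U(P) = P*(2*P) = 2*P²)
h(X) = 3 - (-135 + X)*(2 + X) (h(X) = 3 - (X - 135)*(X + 2*1²) = 3 - (-135 + X)*(X + 2*1) = 3 - (-135 + X)*(X + 2) = 3 - (-135 + X)*(2 + X))
48656/h(99/(-50 - 1*15)) + 31342/z(-33) = 48656/(273 - (99/(-50 - 1*15))² + 133*(99/(-50 - 1*15))) + 31342/(-33) = 48656/(273 - (99/(-50 - 15))² + 133*(99/(-50 - 15))) + 31342*(-1/33) = 48656/(273 - (99/(-65))² + 133*(99/(-65))) - 31342/33 = 48656/(273 - (99*(-1/65))² + 133*(99*(-1/65))) - 31342/33 = 48656/(273 - (-99/65)² + 133*(-99/65)) - 31342/33 = 48656/(273 - 1*9801/4225 - 13167/65) - 31342/33 = 48656/(273 - 9801/4225 - 13167/65) - 31342/33 = 48656/(287769/4225) - 31342/33 = 48656*(4225/287769) - 31342/33 = 205571600/287769 - 31342/33 = -248377022/1055153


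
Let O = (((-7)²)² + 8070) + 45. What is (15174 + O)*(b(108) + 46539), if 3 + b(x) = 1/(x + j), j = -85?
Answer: 27496752010/23 ≈ 1.1955e+9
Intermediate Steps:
b(x) = -3 + 1/(-85 + x) (b(x) = -3 + 1/(x - 85) = -3 + 1/(-85 + x))
O = 10516 (O = (49² + 8070) + 45 = (2401 + 8070) + 45 = 10471 + 45 = 10516)
(15174 + O)*(b(108) + 46539) = (15174 + 10516)*((256 - 3*108)/(-85 + 108) + 46539) = 25690*((256 - 324)/23 + 46539) = 25690*((1/23)*(-68) + 46539) = 25690*(-68/23 + 46539) = 25690*(1070329/23) = 27496752010/23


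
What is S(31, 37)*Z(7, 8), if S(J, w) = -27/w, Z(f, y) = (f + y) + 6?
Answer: -567/37 ≈ -15.324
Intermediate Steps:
Z(f, y) = 6 + f + y
S(31, 37)*Z(7, 8) = (-27/37)*(6 + 7 + 8) = -27*1/37*21 = -27/37*21 = -567/37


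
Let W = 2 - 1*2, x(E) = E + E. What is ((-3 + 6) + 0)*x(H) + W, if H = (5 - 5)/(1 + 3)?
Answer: 0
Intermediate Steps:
H = 0 (H = 0/4 = 0*(¼) = 0)
x(E) = 2*E
W = 0 (W = 2 - 2 = 0)
((-3 + 6) + 0)*x(H) + W = ((-3 + 6) + 0)*(2*0) + 0 = (3 + 0)*0 + 0 = 3*0 + 0 = 0 + 0 = 0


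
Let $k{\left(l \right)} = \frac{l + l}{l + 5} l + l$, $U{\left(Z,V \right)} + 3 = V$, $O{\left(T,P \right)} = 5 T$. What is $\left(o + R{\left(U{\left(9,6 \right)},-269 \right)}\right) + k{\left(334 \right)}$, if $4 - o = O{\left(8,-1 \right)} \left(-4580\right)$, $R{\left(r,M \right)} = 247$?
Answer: $\frac{62526227}{339} \approx 1.8444 \cdot 10^{5}$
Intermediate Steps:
$U{\left(Z,V \right)} = -3 + V$
$k{\left(l \right)} = l + \frac{2 l^{2}}{5 + l}$ ($k{\left(l \right)} = \frac{2 l}{5 + l} l + l = \frac{2 l^{2}}{5 + l} + l = l + \frac{2 l^{2}}{5 + l}$)
$o = 183204$ ($o = 4 - 5 \cdot 8 \left(-4580\right) = 4 - 40 \left(-4580\right) = 4 - -183200 = 4 + 183200 = 183204$)
$\left(o + R{\left(U{\left(9,6 \right)},-269 \right)}\right) + k{\left(334 \right)} = \left(183204 + 247\right) + \frac{334 \left(5 + 3 \cdot 334\right)}{5 + 334} = 183451 + \frac{334 \left(5 + 1002\right)}{339} = 183451 + 334 \cdot \frac{1}{339} \cdot 1007 = 183451 + \frac{336338}{339} = \frac{62526227}{339}$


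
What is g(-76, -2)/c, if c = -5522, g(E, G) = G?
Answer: 1/2761 ≈ 0.00036219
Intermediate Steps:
g(-76, -2)/c = -2/(-5522) = -2*(-1/5522) = 1/2761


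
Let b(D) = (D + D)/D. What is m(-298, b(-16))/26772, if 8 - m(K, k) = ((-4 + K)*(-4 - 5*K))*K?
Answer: -11144504/2231 ≈ -4995.3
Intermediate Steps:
b(D) = 2 (b(D) = (2*D)/D = 2)
m(K, k) = 8 - K*(-4 + K)*(-4 - 5*K) (m(K, k) = 8 - (-4 + K)*(-4 - 5*K)*K = 8 - K*(-4 + K)*(-4 - 5*K))
m(-298, b(-16))/26772 = (8 - 16*(-298) - 16*(-298)² + 5*(-298)³)/26772 = (8 + 4768 - 16*88804 + 5*(-26463592))*(1/26772) = (8 + 4768 - 1420864 - 132317960)*(1/26772) = -133734048*1/26772 = -11144504/2231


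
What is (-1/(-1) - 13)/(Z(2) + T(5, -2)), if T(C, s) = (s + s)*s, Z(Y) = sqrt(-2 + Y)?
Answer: -3/2 ≈ -1.5000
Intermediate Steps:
T(C, s) = 2*s**2 (T(C, s) = (2*s)*s = 2*s**2)
(-1/(-1) - 13)/(Z(2) + T(5, -2)) = (-1/(-1) - 13)/(sqrt(-2 + 2) + 2*(-2)**2) = (-1*(-1) - 13)/(sqrt(0) + 2*4) = (1 - 13)/(0 + 8) = -12/8 = (1/8)*(-12) = -3/2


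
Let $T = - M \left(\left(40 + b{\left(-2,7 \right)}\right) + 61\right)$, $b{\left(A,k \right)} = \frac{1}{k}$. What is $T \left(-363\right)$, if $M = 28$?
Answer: $1028016$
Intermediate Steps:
$T = -2832$ ($T = - 28 \left(\left(40 + \frac{1}{7}\right) + 61\right) = - 28 \left(\frac{281}{7} + 61\right) = - \frac{28 \cdot 708}{7} = \left(-1\right) 2832 = -2832$)
$T \left(-363\right) = \left(-2832\right) \left(-363\right) = 1028016$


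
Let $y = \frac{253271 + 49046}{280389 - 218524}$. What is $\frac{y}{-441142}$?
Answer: $- \frac{302317}{27291249830} \approx -1.1077 \cdot 10^{-5}$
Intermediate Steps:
$y = \frac{302317}{61865} \approx 4.8867$
$\frac{y}{-441142} = \frac{302317}{61865 \left(-441142\right)} = \frac{302317}{61865} \left(- \frac{1}{441142}\right) = - \frac{302317}{27291249830}$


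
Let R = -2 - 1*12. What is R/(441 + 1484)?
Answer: -2/275 ≈ -0.0072727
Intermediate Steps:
R = -14 (R = -2 - 12 = -14)
R/(441 + 1484) = -14/(441 + 1484) = -14/1925 = -14*1/1925 = -2/275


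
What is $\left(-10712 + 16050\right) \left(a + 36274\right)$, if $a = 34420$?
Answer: $377364572$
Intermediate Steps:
$\left(-10712 + 16050\right) \left(a + 36274\right) = \left(-10712 + 16050\right) \left(34420 + 36274\right) = 5338 \cdot 70694 = 377364572$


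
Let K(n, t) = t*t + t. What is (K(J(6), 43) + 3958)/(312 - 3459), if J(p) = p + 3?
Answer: -1950/1049 ≈ -1.8589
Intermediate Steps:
J(p) = 3 + p
K(n, t) = t + t² (K(n, t) = t² + t = t + t²)
(K(J(6), 43) + 3958)/(312 - 3459) = (43*(1 + 43) + 3958)/(312 - 3459) = (43*44 + 3958)/(-3147) = (1892 + 3958)*(-1/3147) = 5850*(-1/3147) = -1950/1049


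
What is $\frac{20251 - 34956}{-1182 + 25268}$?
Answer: $- \frac{14705}{24086} \approx -0.61052$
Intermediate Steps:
$\frac{20251 - 34956}{-1182 + 25268} = - \frac{14705}{24086}$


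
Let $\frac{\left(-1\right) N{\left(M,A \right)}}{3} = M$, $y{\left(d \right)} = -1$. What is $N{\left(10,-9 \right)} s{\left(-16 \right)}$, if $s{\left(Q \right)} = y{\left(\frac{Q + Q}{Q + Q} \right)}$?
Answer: $30$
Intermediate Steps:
$N{\left(M,A \right)} = - 3 M$
$s{\left(Q \right)} = -1$
$N{\left(10,-9 \right)} s{\left(-16 \right)} = \left(-3\right) 10 \left(-1\right) = \left(-30\right) \left(-1\right) = 30$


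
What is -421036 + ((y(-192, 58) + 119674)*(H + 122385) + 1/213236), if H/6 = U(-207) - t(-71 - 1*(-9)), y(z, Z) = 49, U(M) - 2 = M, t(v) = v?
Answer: 3102403825617461/213236 ≈ 1.4549e+10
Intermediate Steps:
U(M) = 2 + M
H = -858 (H = 6*((2 - 207) - (-71 - 1*(-9))) = 6*(-205 - (-71 + 9)) = 6*(-205 - 1*(-62)) = 6*(-205 + 62) = 6*(-143) = -858)
-421036 + ((y(-192, 58) + 119674)*(H + 122385) + 1/213236) = -421036 + ((49 + 119674)*(-858 + 122385) + 1/213236) = -421036 + (119723*121527 + 1/213236) = -421036 + (14549577021 + 1/213236) = -421036 + 3102493605649957/213236 = 3102403825617461/213236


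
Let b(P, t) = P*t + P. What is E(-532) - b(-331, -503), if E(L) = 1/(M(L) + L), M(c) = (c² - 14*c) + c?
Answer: -48088612095/289408 ≈ -1.6616e+5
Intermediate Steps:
M(c) = c² - 13*c
E(L) = 1/(L + L*(-13 + L)) (E(L) = 1/(L*(-13 + L) + L) = 1/(L + L*(-13 + L)))
b(P, t) = P + P*t
E(-532) - b(-331, -503) = 1/((-532)*(-12 - 532)) - (-331)*(1 - 503) = -1/532/(-544) - (-331)*(-502) = -1/532*(-1/544) - 1*166162 = 1/289408 - 166162 = -48088612095/289408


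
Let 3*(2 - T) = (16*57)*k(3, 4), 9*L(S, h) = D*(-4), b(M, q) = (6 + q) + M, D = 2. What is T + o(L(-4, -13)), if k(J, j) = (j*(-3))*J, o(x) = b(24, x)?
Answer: 98776/9 ≈ 10975.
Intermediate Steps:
b(M, q) = 6 + M + q
L(S, h) = -8/9 (L(S, h) = (2*(-4))/9 = (⅑)*(-8) = -8/9)
o(x) = 30 + x (o(x) = 6 + 24 + x = 30 + x)
k(J, j) = -3*J*j (k(J, j) = (-3*j)*J = -3*J*j)
T = 10946 (T = 2 - 16*57*(-3*3*4)/3 = 2 - 304*(-36) = 2 - ⅓*(-32832) = 2 + 10944 = 10946)
T + o(L(-4, -13)) = 10946 + (30 - 8/9) = 10946 + 262/9 = 98776/9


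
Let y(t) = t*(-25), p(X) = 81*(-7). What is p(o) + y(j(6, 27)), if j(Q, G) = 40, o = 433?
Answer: -1567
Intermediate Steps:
p(X) = -567
y(t) = -25*t
p(o) + y(j(6, 27)) = -567 - 25*40 = -567 - 1000 = -1567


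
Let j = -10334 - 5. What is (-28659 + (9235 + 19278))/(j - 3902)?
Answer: 146/14241 ≈ 0.010252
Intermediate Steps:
j = -10339
(-28659 + (9235 + 19278))/(j - 3902) = (-28659 + (9235 + 19278))/(-10339 - 3902) = (-28659 + 28513)/(-14241) = -146*(-1/14241) = 146/14241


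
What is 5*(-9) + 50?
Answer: 5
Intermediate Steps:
5*(-9) + 50 = -45 + 50 = 5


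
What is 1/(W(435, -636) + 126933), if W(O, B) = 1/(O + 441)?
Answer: 876/111193309 ≈ 7.8782e-6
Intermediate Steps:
W(O, B) = 1/(441 + O)
1/(W(435, -636) + 126933) = 1/(1/(441 + 435) + 126933) = 1/(1/876 + 126933) = 1/(111193309/876) = 876/111193309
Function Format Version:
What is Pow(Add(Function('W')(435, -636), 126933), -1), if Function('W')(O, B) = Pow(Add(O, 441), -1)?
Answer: Rational(876, 111193309) ≈ 7.8782e-6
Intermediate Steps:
Function('W')(O, B) = Pow(Add(441, O), -1)
Pow(Add(Function('W')(435, -636), 126933), -1) = Pow(Add(Pow(Add(441, 435), -1), 126933), -1) = Pow(Add(Pow(876, -1), 126933), -1) = Pow(Add(Rational(1, 876), 126933), -1) = Pow(Rational(111193309, 876), -1) = Rational(876, 111193309)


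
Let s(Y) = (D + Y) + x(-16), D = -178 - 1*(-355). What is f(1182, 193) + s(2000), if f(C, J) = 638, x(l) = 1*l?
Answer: 2799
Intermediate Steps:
D = 177 (D = -178 + 355 = 177)
x(l) = l
s(Y) = 161 + Y (s(Y) = (177 + Y) - 16 = 161 + Y)
f(1182, 193) + s(2000) = 638 + (161 + 2000) = 638 + 2161 = 2799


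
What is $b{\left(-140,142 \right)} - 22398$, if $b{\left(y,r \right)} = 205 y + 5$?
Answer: $-51093$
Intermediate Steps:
$b{\left(y,r \right)} = 5 + 205 y$
$b{\left(-140,142 \right)} - 22398 = \left(5 + 205 \left(-140\right)\right) - 22398 = \left(5 - 28700\right) - 22398 = -28695 - 22398 = -51093$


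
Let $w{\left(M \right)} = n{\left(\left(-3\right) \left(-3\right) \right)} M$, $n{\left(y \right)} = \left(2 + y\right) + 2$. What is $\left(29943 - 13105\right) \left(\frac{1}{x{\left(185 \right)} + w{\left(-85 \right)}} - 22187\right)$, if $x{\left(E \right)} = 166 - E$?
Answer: $- \frac{209954613191}{562} \approx -3.7358 \cdot 10^{8}$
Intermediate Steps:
$n{\left(y \right)} = 4 + y$
$w{\left(M \right)} = 13 M$ ($w{\left(M \right)} = \left(4 - -9\right) M = \left(4 + 9\right) M = 13 M$)
$\left(29943 - 13105\right) \left(\frac{1}{x{\left(185 \right)} + w{\left(-85 \right)}} - 22187\right) = \left(29943 - 13105\right) \left(\frac{1}{\left(166 - 185\right) + 13 \left(-85\right)} - 22187\right) = 16838 \left(\frac{1}{\left(166 - 185\right) - 1105} - 22187\right) = 16838 \left(\frac{1}{-19 - 1105} - 22187\right) = 16838 \left(\frac{1}{-1124} - 22187\right) = 16838 \left(- \frac{1}{1124} - 22187\right) = 16838 \left(- \frac{24938189}{1124}\right) = - \frac{209954613191}{562}$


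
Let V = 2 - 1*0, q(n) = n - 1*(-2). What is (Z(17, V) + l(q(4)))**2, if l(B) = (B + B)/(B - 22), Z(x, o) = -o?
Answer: 121/16 ≈ 7.5625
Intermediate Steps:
q(n) = 2 + n (q(n) = n + 2 = 2 + n)
V = 2 (V = 2 + 0 = 2)
l(B) = 2*B/(-22 + B) (l(B) = (2*B)/(-22 + B) = 2*B/(-22 + B))
(Z(17, V) + l(q(4)))**2 = (-1*2 + 2*(2 + 4)/(-22 + (2 + 4)))**2 = (-2 + 2*6/(-22 + 6))**2 = (-2 + 2*6/(-16))**2 = (-2 + 2*6*(-1/16))**2 = (-2 - 3/4)**2 = (-11/4)**2 = 121/16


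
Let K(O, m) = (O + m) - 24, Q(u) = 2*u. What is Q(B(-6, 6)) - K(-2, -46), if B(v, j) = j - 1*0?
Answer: 84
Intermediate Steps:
B(v, j) = j (B(v, j) = j + 0 = j)
K(O, m) = -24 + O + m
Q(B(-6, 6)) - K(-2, -46) = 2*6 - (-24 - 2 - 46) = 12 - 1*(-72) = 12 + 72 = 84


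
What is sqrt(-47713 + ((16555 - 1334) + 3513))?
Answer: I*sqrt(28979) ≈ 170.23*I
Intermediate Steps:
sqrt(-47713 + ((16555 - 1334) + 3513)) = sqrt(-47713 + (15221 + 3513)) = sqrt(-47713 + 18734) = sqrt(-28979) = I*sqrt(28979)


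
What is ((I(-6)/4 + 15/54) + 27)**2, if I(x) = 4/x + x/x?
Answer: 970225/1296 ≈ 748.63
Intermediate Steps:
I(x) = 1 + 4/x (I(x) = 4/x + 1 = 1 + 4/x)
((I(-6)/4 + 15/54) + 27)**2 = ((((4 - 6)/(-6))/4 + 15/54) + 27)**2 = ((-1/6*(-2)*(1/4) + 15*(1/54)) + 27)**2 = (((1/3)*(1/4) + 5/18) + 27)**2 = ((1/12 + 5/18) + 27)**2 = (13/36 + 27)**2 = (985/36)**2 = 970225/1296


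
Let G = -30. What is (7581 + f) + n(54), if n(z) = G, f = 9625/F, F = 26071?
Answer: 196871746/26071 ≈ 7551.4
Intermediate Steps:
f = 9625/26071 ≈ 0.36918
n(z) = -30
(7581 + f) + n(54) = (7581 + 9625/26071) - 30 = 197653876/26071 - 30 = 196871746/26071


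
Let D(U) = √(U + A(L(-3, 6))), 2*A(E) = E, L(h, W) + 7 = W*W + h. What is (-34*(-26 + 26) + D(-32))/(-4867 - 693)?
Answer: -I*√19/5560 ≈ -0.00078397*I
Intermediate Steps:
L(h, W) = -7 + h + W² (L(h, W) = -7 + (W*W + h) = -7 + (W² + h) = -7 + (h + W²) = -7 + h + W²)
A(E) = E/2
D(U) = √(13 + U) (D(U) = √(U + (-7 - 3 + 6²)/2) = √(U + (-7 - 3 + 36)/2) = √(U + (½)*26) = √(U + 13) = √(13 + U))
(-34*(-26 + 26) + D(-32))/(-4867 - 693) = (-34*(-26 + 26) + √(13 - 32))/(-4867 - 693) = (-34*0 + √(-19))/(-5560) = (0 + I*√19)*(-1/5560) = (I*√19)*(-1/5560) = -I*√19/5560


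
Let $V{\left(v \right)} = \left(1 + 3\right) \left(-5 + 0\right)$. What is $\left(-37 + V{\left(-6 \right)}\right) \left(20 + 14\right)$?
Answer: $-1938$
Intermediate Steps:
$V{\left(v \right)} = -20$ ($V{\left(v \right)} = 4 \left(-5\right) = -20$)
$\left(-37 + V{\left(-6 \right)}\right) \left(20 + 14\right) = \left(-37 - 20\right) \left(20 + 14\right) = \left(-57\right) 34 = -1938$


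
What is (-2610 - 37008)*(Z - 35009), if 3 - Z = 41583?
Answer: 3034303002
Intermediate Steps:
Z = -41580 (Z = 3 - 1*41583 = 3 - 41583 = -41580)
(-2610 - 37008)*(Z - 35009) = (-2610 - 37008)*(-41580 - 35009) = -39618*(-76589) = 3034303002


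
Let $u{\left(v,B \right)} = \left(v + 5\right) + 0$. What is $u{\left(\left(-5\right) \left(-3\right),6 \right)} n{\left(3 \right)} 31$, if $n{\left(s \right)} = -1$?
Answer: $-620$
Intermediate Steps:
$u{\left(v,B \right)} = 5 + v$ ($u{\left(v,B \right)} = \left(5 + v\right) + 0 = 5 + v$)
$u{\left(\left(-5\right) \left(-3\right),6 \right)} n{\left(3 \right)} 31 = \left(5 - -15\right) \left(-1\right) 31 = \left(5 + 15\right) \left(-1\right) 31 = 20 \left(-1\right) 31 = \left(-20\right) 31 = -620$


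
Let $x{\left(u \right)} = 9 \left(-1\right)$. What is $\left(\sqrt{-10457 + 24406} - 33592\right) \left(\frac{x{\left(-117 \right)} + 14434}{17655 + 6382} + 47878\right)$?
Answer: $- \frac{2973816842024}{1849} + \frac{1150857911 \sqrt{13949}}{24037} \approx -1.6027 \cdot 10^{9}$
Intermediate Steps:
$x{\left(u \right)} = -9$
$\left(\sqrt{-10457 + 24406} - 33592\right) \left(\frac{x{\left(-117 \right)} + 14434}{17655 + 6382} + 47878\right) = \left(\sqrt{-10457 + 24406} - 33592\right) \left(\frac{-9 + 14434}{17655 + 6382} + 47878\right) = \left(\sqrt{13949} - 33592\right) \left(\frac{14425}{24037} + 47878\right) = \left(-33592 + \sqrt{13949}\right) \left(14425 \cdot \frac{1}{24037} + 47878\right) = \left(-33592 + \sqrt{13949}\right) \left(\frac{14425}{24037} + 47878\right) = \left(-33592 + \sqrt{13949}\right) \frac{1150857911}{24037} = - \frac{2973816842024}{1849} + \frac{1150857911 \sqrt{13949}}{24037}$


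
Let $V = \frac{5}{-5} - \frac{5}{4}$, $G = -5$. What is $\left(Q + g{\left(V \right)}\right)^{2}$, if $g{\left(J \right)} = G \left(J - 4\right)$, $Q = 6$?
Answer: $\frac{22201}{16} \approx 1387.6$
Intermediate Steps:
$V = - \frac{9}{4}$ ($V = 5 \left(- \frac{1}{5}\right) - \frac{5}{4} = -1 - \frac{5}{4} = - \frac{9}{4} \approx -2.25$)
$g{\left(J \right)} = 20 - 5 J$ ($g{\left(J \right)} = - 5 \left(J - 4\right) = - 5 \left(-4 + J\right) = 20 - 5 J$)
$\left(Q + g{\left(V \right)}\right)^{2} = \left(6 + \left(20 - - \frac{45}{4}\right)\right)^{2} = \left(6 + \left(20 + \frac{45}{4}\right)\right)^{2} = \left(6 + \frac{125}{4}\right)^{2} = \left(\frac{149}{4}\right)^{2} = \frac{22201}{16}$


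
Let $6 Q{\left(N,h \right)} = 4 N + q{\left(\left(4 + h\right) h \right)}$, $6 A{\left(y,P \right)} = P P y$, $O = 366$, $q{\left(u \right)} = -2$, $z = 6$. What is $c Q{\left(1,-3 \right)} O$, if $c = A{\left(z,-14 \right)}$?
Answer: $23912$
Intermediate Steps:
$A{\left(y,P \right)} = \frac{y P^{2}}{6}$ ($A{\left(y,P \right)} = \frac{P P y}{6} = \frac{P^{2} y}{6} = \frac{y P^{2}}{6}$)
$c = 196$ ($c = \frac{1}{6} \cdot 6 \left(-14\right)^{2} = \frac{1}{6} \cdot 6 \cdot 196 = 196$)
$Q{\left(N,h \right)} = - \frac{1}{3} + \frac{2 N}{3}$ ($Q{\left(N,h \right)} = \frac{4 N - 2}{6} = \frac{-2 + 4 N}{6} = - \frac{1}{3} + \frac{2 N}{3}$)
$c Q{\left(1,-3 \right)} O = 196 \left(- \frac{1}{3} + \frac{2}{3} \cdot 1\right) 366 = 196 \left(- \frac{1}{3} + \frac{2}{3}\right) 366 = 196 \cdot \frac{1}{3} \cdot 366 = \frac{196}{3} \cdot 366 = 23912$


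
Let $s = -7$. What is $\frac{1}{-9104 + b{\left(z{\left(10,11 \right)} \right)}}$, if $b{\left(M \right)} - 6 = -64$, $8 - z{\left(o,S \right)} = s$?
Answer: $- \frac{1}{9162} \approx -0.00010915$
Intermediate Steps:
$z{\left(o,S \right)} = 15$ ($z{\left(o,S \right)} = 8 - -7 = 8 + 7 = 15$)
$b{\left(M \right)} = -58$ ($b{\left(M \right)} = 6 - 64 = -58$)
$\frac{1}{-9104 + b{\left(z{\left(10,11 \right)} \right)}} = \frac{1}{-9104 - 58} = \frac{1}{-9162} = - \frac{1}{9162}$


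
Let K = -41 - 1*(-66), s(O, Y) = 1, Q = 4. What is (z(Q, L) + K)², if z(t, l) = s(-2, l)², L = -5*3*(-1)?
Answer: 676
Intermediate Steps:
K = 25 (K = -41 + 66 = 25)
L = 15 (L = -15*(-1) = 15)
z(t, l) = 1 (z(t, l) = 1² = 1)
(z(Q, L) + K)² = (1 + 25)² = 26² = 676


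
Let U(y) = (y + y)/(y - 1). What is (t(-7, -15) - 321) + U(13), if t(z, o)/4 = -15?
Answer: -2273/6 ≈ -378.83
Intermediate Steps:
U(y) = 2*y/(-1 + y) (U(y) = (2*y)/(-1 + y) = 2*y/(-1 + y))
t(z, o) = -60 (t(z, o) = 4*(-15) = -60)
(t(-7, -15) - 321) + U(13) = (-60 - 321) + 2*13/(-1 + 13) = -381 + 2*13/12 = -381 + 2*13*(1/12) = -381 + 13/6 = -2273/6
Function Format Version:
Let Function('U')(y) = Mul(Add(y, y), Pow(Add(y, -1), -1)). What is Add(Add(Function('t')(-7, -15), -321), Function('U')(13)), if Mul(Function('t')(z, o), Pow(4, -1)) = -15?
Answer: Rational(-2273, 6) ≈ -378.83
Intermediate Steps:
Function('U')(y) = Mul(2, y, Pow(Add(-1, y), -1)) (Function('U')(y) = Mul(Mul(2, y), Pow(Add(-1, y), -1)) = Mul(2, y, Pow(Add(-1, y), -1)))
Function('t')(z, o) = -60 (Function('t')(z, o) = Mul(4, -15) = -60)
Add(Add(Function('t')(-7, -15), -321), Function('U')(13)) = Add(Add(-60, -321), Mul(2, 13, Pow(Add(-1, 13), -1))) = Add(-381, Mul(2, 13, Pow(12, -1))) = Add(-381, Mul(2, 13, Rational(1, 12))) = Add(-381, Rational(13, 6)) = Rational(-2273, 6)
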